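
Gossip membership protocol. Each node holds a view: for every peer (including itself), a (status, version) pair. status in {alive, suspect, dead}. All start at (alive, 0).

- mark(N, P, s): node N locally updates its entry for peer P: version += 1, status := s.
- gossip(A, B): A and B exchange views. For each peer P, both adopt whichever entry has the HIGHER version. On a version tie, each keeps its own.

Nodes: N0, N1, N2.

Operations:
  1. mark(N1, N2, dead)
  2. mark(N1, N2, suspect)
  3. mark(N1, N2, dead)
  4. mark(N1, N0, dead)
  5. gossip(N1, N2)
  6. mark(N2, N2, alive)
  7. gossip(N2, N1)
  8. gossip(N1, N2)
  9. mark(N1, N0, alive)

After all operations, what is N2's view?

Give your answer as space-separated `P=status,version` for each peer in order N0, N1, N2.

Answer: N0=dead,1 N1=alive,0 N2=alive,4

Derivation:
Op 1: N1 marks N2=dead -> (dead,v1)
Op 2: N1 marks N2=suspect -> (suspect,v2)
Op 3: N1 marks N2=dead -> (dead,v3)
Op 4: N1 marks N0=dead -> (dead,v1)
Op 5: gossip N1<->N2 -> N1.N0=(dead,v1) N1.N1=(alive,v0) N1.N2=(dead,v3) | N2.N0=(dead,v1) N2.N1=(alive,v0) N2.N2=(dead,v3)
Op 6: N2 marks N2=alive -> (alive,v4)
Op 7: gossip N2<->N1 -> N2.N0=(dead,v1) N2.N1=(alive,v0) N2.N2=(alive,v4) | N1.N0=(dead,v1) N1.N1=(alive,v0) N1.N2=(alive,v4)
Op 8: gossip N1<->N2 -> N1.N0=(dead,v1) N1.N1=(alive,v0) N1.N2=(alive,v4) | N2.N0=(dead,v1) N2.N1=(alive,v0) N2.N2=(alive,v4)
Op 9: N1 marks N0=alive -> (alive,v2)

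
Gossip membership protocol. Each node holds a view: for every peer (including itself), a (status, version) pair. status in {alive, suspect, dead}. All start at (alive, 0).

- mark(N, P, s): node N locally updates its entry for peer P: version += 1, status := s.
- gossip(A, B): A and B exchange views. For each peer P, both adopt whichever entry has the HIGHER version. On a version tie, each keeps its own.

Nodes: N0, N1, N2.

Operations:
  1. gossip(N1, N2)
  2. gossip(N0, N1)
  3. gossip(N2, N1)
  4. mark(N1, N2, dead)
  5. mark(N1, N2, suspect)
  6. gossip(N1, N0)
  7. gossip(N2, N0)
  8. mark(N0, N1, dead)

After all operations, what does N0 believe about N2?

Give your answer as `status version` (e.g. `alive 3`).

Answer: suspect 2

Derivation:
Op 1: gossip N1<->N2 -> N1.N0=(alive,v0) N1.N1=(alive,v0) N1.N2=(alive,v0) | N2.N0=(alive,v0) N2.N1=(alive,v0) N2.N2=(alive,v0)
Op 2: gossip N0<->N1 -> N0.N0=(alive,v0) N0.N1=(alive,v0) N0.N2=(alive,v0) | N1.N0=(alive,v0) N1.N1=(alive,v0) N1.N2=(alive,v0)
Op 3: gossip N2<->N1 -> N2.N0=(alive,v0) N2.N1=(alive,v0) N2.N2=(alive,v0) | N1.N0=(alive,v0) N1.N1=(alive,v0) N1.N2=(alive,v0)
Op 4: N1 marks N2=dead -> (dead,v1)
Op 5: N1 marks N2=suspect -> (suspect,v2)
Op 6: gossip N1<->N0 -> N1.N0=(alive,v0) N1.N1=(alive,v0) N1.N2=(suspect,v2) | N0.N0=(alive,v0) N0.N1=(alive,v0) N0.N2=(suspect,v2)
Op 7: gossip N2<->N0 -> N2.N0=(alive,v0) N2.N1=(alive,v0) N2.N2=(suspect,v2) | N0.N0=(alive,v0) N0.N1=(alive,v0) N0.N2=(suspect,v2)
Op 8: N0 marks N1=dead -> (dead,v1)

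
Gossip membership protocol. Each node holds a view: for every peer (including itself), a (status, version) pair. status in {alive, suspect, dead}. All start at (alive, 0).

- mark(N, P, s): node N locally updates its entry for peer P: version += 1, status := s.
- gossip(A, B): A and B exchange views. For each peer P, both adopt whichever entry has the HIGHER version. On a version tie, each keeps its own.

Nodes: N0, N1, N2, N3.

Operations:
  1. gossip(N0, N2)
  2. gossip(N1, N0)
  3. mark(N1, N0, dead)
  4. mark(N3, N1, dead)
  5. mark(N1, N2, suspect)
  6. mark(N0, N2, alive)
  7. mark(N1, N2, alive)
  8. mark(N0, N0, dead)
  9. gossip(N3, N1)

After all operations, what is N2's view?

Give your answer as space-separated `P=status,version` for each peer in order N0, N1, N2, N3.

Op 1: gossip N0<->N2 -> N0.N0=(alive,v0) N0.N1=(alive,v0) N0.N2=(alive,v0) N0.N3=(alive,v0) | N2.N0=(alive,v0) N2.N1=(alive,v0) N2.N2=(alive,v0) N2.N3=(alive,v0)
Op 2: gossip N1<->N0 -> N1.N0=(alive,v0) N1.N1=(alive,v0) N1.N2=(alive,v0) N1.N3=(alive,v0) | N0.N0=(alive,v0) N0.N1=(alive,v0) N0.N2=(alive,v0) N0.N3=(alive,v0)
Op 3: N1 marks N0=dead -> (dead,v1)
Op 4: N3 marks N1=dead -> (dead,v1)
Op 5: N1 marks N2=suspect -> (suspect,v1)
Op 6: N0 marks N2=alive -> (alive,v1)
Op 7: N1 marks N2=alive -> (alive,v2)
Op 8: N0 marks N0=dead -> (dead,v1)
Op 9: gossip N3<->N1 -> N3.N0=(dead,v1) N3.N1=(dead,v1) N3.N2=(alive,v2) N3.N3=(alive,v0) | N1.N0=(dead,v1) N1.N1=(dead,v1) N1.N2=(alive,v2) N1.N3=(alive,v0)

Answer: N0=alive,0 N1=alive,0 N2=alive,0 N3=alive,0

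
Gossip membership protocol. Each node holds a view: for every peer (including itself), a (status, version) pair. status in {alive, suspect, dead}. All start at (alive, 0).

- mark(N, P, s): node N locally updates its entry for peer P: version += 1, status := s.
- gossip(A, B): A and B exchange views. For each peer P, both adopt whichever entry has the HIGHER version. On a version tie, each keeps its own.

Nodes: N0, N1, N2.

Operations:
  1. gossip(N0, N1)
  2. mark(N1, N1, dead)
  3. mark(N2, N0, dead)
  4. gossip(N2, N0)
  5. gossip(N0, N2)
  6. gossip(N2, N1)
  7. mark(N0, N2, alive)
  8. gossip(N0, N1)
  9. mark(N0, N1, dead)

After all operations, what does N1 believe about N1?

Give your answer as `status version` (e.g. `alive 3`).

Op 1: gossip N0<->N1 -> N0.N0=(alive,v0) N0.N1=(alive,v0) N0.N2=(alive,v0) | N1.N0=(alive,v0) N1.N1=(alive,v0) N1.N2=(alive,v0)
Op 2: N1 marks N1=dead -> (dead,v1)
Op 3: N2 marks N0=dead -> (dead,v1)
Op 4: gossip N2<->N0 -> N2.N0=(dead,v1) N2.N1=(alive,v0) N2.N2=(alive,v0) | N0.N0=(dead,v1) N0.N1=(alive,v0) N0.N2=(alive,v0)
Op 5: gossip N0<->N2 -> N0.N0=(dead,v1) N0.N1=(alive,v0) N0.N2=(alive,v0) | N2.N0=(dead,v1) N2.N1=(alive,v0) N2.N2=(alive,v0)
Op 6: gossip N2<->N1 -> N2.N0=(dead,v1) N2.N1=(dead,v1) N2.N2=(alive,v0) | N1.N0=(dead,v1) N1.N1=(dead,v1) N1.N2=(alive,v0)
Op 7: N0 marks N2=alive -> (alive,v1)
Op 8: gossip N0<->N1 -> N0.N0=(dead,v1) N0.N1=(dead,v1) N0.N2=(alive,v1) | N1.N0=(dead,v1) N1.N1=(dead,v1) N1.N2=(alive,v1)
Op 9: N0 marks N1=dead -> (dead,v2)

Answer: dead 1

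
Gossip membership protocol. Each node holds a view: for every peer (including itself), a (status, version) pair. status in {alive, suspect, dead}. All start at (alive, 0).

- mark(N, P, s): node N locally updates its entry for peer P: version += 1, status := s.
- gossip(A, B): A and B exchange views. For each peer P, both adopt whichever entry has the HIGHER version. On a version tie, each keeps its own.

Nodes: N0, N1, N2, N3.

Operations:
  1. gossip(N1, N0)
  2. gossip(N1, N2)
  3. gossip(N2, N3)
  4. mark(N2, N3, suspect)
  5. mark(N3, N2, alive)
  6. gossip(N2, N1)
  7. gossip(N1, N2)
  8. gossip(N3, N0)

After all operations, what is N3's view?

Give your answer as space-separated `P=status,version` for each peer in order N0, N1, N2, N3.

Answer: N0=alive,0 N1=alive,0 N2=alive,1 N3=alive,0

Derivation:
Op 1: gossip N1<->N0 -> N1.N0=(alive,v0) N1.N1=(alive,v0) N1.N2=(alive,v0) N1.N3=(alive,v0) | N0.N0=(alive,v0) N0.N1=(alive,v0) N0.N2=(alive,v0) N0.N3=(alive,v0)
Op 2: gossip N1<->N2 -> N1.N0=(alive,v0) N1.N1=(alive,v0) N1.N2=(alive,v0) N1.N3=(alive,v0) | N2.N0=(alive,v0) N2.N1=(alive,v0) N2.N2=(alive,v0) N2.N3=(alive,v0)
Op 3: gossip N2<->N3 -> N2.N0=(alive,v0) N2.N1=(alive,v0) N2.N2=(alive,v0) N2.N3=(alive,v0) | N3.N0=(alive,v0) N3.N1=(alive,v0) N3.N2=(alive,v0) N3.N3=(alive,v0)
Op 4: N2 marks N3=suspect -> (suspect,v1)
Op 5: N3 marks N2=alive -> (alive,v1)
Op 6: gossip N2<->N1 -> N2.N0=(alive,v0) N2.N1=(alive,v0) N2.N2=(alive,v0) N2.N3=(suspect,v1) | N1.N0=(alive,v0) N1.N1=(alive,v0) N1.N2=(alive,v0) N1.N3=(suspect,v1)
Op 7: gossip N1<->N2 -> N1.N0=(alive,v0) N1.N1=(alive,v0) N1.N2=(alive,v0) N1.N3=(suspect,v1) | N2.N0=(alive,v0) N2.N1=(alive,v0) N2.N2=(alive,v0) N2.N3=(suspect,v1)
Op 8: gossip N3<->N0 -> N3.N0=(alive,v0) N3.N1=(alive,v0) N3.N2=(alive,v1) N3.N3=(alive,v0) | N0.N0=(alive,v0) N0.N1=(alive,v0) N0.N2=(alive,v1) N0.N3=(alive,v0)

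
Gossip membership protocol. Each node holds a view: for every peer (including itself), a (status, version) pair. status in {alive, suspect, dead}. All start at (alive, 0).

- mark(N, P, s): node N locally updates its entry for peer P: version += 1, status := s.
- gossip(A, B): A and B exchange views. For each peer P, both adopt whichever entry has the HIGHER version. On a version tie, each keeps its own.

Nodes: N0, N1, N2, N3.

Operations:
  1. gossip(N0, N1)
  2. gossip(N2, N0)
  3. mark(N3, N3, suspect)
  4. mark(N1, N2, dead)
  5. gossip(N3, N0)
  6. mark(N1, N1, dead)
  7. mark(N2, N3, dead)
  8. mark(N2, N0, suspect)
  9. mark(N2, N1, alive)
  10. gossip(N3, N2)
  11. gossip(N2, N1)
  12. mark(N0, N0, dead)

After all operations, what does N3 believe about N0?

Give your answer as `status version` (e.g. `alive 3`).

Answer: suspect 1

Derivation:
Op 1: gossip N0<->N1 -> N0.N0=(alive,v0) N0.N1=(alive,v0) N0.N2=(alive,v0) N0.N3=(alive,v0) | N1.N0=(alive,v0) N1.N1=(alive,v0) N1.N2=(alive,v0) N1.N3=(alive,v0)
Op 2: gossip N2<->N0 -> N2.N0=(alive,v0) N2.N1=(alive,v0) N2.N2=(alive,v0) N2.N3=(alive,v0) | N0.N0=(alive,v0) N0.N1=(alive,v0) N0.N2=(alive,v0) N0.N3=(alive,v0)
Op 3: N3 marks N3=suspect -> (suspect,v1)
Op 4: N1 marks N2=dead -> (dead,v1)
Op 5: gossip N3<->N0 -> N3.N0=(alive,v0) N3.N1=(alive,v0) N3.N2=(alive,v0) N3.N3=(suspect,v1) | N0.N0=(alive,v0) N0.N1=(alive,v0) N0.N2=(alive,v0) N0.N3=(suspect,v1)
Op 6: N1 marks N1=dead -> (dead,v1)
Op 7: N2 marks N3=dead -> (dead,v1)
Op 8: N2 marks N0=suspect -> (suspect,v1)
Op 9: N2 marks N1=alive -> (alive,v1)
Op 10: gossip N3<->N2 -> N3.N0=(suspect,v1) N3.N1=(alive,v1) N3.N2=(alive,v0) N3.N3=(suspect,v1) | N2.N0=(suspect,v1) N2.N1=(alive,v1) N2.N2=(alive,v0) N2.N3=(dead,v1)
Op 11: gossip N2<->N1 -> N2.N0=(suspect,v1) N2.N1=(alive,v1) N2.N2=(dead,v1) N2.N3=(dead,v1) | N1.N0=(suspect,v1) N1.N1=(dead,v1) N1.N2=(dead,v1) N1.N3=(dead,v1)
Op 12: N0 marks N0=dead -> (dead,v1)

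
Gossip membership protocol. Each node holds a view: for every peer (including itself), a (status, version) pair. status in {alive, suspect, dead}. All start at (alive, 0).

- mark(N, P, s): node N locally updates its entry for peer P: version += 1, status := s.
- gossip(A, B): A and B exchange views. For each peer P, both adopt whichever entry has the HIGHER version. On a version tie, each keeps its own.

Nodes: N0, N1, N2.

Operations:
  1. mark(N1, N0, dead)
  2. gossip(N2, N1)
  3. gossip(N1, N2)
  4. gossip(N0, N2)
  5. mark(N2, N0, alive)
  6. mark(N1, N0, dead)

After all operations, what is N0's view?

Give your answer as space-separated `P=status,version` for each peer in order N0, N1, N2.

Op 1: N1 marks N0=dead -> (dead,v1)
Op 2: gossip N2<->N1 -> N2.N0=(dead,v1) N2.N1=(alive,v0) N2.N2=(alive,v0) | N1.N0=(dead,v1) N1.N1=(alive,v0) N1.N2=(alive,v0)
Op 3: gossip N1<->N2 -> N1.N0=(dead,v1) N1.N1=(alive,v0) N1.N2=(alive,v0) | N2.N0=(dead,v1) N2.N1=(alive,v0) N2.N2=(alive,v0)
Op 4: gossip N0<->N2 -> N0.N0=(dead,v1) N0.N1=(alive,v0) N0.N2=(alive,v0) | N2.N0=(dead,v1) N2.N1=(alive,v0) N2.N2=(alive,v0)
Op 5: N2 marks N0=alive -> (alive,v2)
Op 6: N1 marks N0=dead -> (dead,v2)

Answer: N0=dead,1 N1=alive,0 N2=alive,0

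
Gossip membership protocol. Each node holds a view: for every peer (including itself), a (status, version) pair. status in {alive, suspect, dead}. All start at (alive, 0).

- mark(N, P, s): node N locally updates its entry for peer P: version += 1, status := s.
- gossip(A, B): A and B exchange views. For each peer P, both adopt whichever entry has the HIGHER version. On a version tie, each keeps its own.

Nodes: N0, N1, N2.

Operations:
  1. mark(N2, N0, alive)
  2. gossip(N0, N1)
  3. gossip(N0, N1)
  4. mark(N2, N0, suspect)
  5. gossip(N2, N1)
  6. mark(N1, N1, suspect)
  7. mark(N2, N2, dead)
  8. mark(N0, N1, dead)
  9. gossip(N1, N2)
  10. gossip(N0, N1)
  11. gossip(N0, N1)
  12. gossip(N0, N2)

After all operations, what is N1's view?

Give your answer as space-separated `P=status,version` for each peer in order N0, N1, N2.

Answer: N0=suspect,2 N1=suspect,1 N2=dead,1

Derivation:
Op 1: N2 marks N0=alive -> (alive,v1)
Op 2: gossip N0<->N1 -> N0.N0=(alive,v0) N0.N1=(alive,v0) N0.N2=(alive,v0) | N1.N0=(alive,v0) N1.N1=(alive,v0) N1.N2=(alive,v0)
Op 3: gossip N0<->N1 -> N0.N0=(alive,v0) N0.N1=(alive,v0) N0.N2=(alive,v0) | N1.N0=(alive,v0) N1.N1=(alive,v0) N1.N2=(alive,v0)
Op 4: N2 marks N0=suspect -> (suspect,v2)
Op 5: gossip N2<->N1 -> N2.N0=(suspect,v2) N2.N1=(alive,v0) N2.N2=(alive,v0) | N1.N0=(suspect,v2) N1.N1=(alive,v0) N1.N2=(alive,v0)
Op 6: N1 marks N1=suspect -> (suspect,v1)
Op 7: N2 marks N2=dead -> (dead,v1)
Op 8: N0 marks N1=dead -> (dead,v1)
Op 9: gossip N1<->N2 -> N1.N0=(suspect,v2) N1.N1=(suspect,v1) N1.N2=(dead,v1) | N2.N0=(suspect,v2) N2.N1=(suspect,v1) N2.N2=(dead,v1)
Op 10: gossip N0<->N1 -> N0.N0=(suspect,v2) N0.N1=(dead,v1) N0.N2=(dead,v1) | N1.N0=(suspect,v2) N1.N1=(suspect,v1) N1.N2=(dead,v1)
Op 11: gossip N0<->N1 -> N0.N0=(suspect,v2) N0.N1=(dead,v1) N0.N2=(dead,v1) | N1.N0=(suspect,v2) N1.N1=(suspect,v1) N1.N2=(dead,v1)
Op 12: gossip N0<->N2 -> N0.N0=(suspect,v2) N0.N1=(dead,v1) N0.N2=(dead,v1) | N2.N0=(suspect,v2) N2.N1=(suspect,v1) N2.N2=(dead,v1)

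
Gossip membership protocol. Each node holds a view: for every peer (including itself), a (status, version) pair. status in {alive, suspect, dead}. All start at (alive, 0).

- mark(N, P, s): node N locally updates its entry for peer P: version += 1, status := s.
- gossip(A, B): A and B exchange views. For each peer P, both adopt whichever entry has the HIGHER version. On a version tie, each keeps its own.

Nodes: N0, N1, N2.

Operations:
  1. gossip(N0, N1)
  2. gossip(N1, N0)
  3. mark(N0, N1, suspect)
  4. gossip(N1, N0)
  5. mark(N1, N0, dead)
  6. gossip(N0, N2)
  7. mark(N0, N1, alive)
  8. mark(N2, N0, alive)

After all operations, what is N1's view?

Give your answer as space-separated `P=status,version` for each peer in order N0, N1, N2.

Op 1: gossip N0<->N1 -> N0.N0=(alive,v0) N0.N1=(alive,v0) N0.N2=(alive,v0) | N1.N0=(alive,v0) N1.N1=(alive,v0) N1.N2=(alive,v0)
Op 2: gossip N1<->N0 -> N1.N0=(alive,v0) N1.N1=(alive,v0) N1.N2=(alive,v0) | N0.N0=(alive,v0) N0.N1=(alive,v0) N0.N2=(alive,v0)
Op 3: N0 marks N1=suspect -> (suspect,v1)
Op 4: gossip N1<->N0 -> N1.N0=(alive,v0) N1.N1=(suspect,v1) N1.N2=(alive,v0) | N0.N0=(alive,v0) N0.N1=(suspect,v1) N0.N2=(alive,v0)
Op 5: N1 marks N0=dead -> (dead,v1)
Op 6: gossip N0<->N2 -> N0.N0=(alive,v0) N0.N1=(suspect,v1) N0.N2=(alive,v0) | N2.N0=(alive,v0) N2.N1=(suspect,v1) N2.N2=(alive,v0)
Op 7: N0 marks N1=alive -> (alive,v2)
Op 8: N2 marks N0=alive -> (alive,v1)

Answer: N0=dead,1 N1=suspect,1 N2=alive,0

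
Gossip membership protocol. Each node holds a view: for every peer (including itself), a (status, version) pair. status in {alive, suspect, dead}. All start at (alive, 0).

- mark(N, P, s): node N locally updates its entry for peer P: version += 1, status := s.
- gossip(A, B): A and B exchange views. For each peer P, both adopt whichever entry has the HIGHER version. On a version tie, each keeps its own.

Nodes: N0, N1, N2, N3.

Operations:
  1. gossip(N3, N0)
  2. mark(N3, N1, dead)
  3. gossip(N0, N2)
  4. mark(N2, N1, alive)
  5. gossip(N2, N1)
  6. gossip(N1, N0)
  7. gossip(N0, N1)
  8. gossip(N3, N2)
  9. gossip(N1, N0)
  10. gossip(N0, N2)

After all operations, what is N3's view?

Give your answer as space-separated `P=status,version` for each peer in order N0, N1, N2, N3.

Answer: N0=alive,0 N1=dead,1 N2=alive,0 N3=alive,0

Derivation:
Op 1: gossip N3<->N0 -> N3.N0=(alive,v0) N3.N1=(alive,v0) N3.N2=(alive,v0) N3.N3=(alive,v0) | N0.N0=(alive,v0) N0.N1=(alive,v0) N0.N2=(alive,v0) N0.N3=(alive,v0)
Op 2: N3 marks N1=dead -> (dead,v1)
Op 3: gossip N0<->N2 -> N0.N0=(alive,v0) N0.N1=(alive,v0) N0.N2=(alive,v0) N0.N3=(alive,v0) | N2.N0=(alive,v0) N2.N1=(alive,v0) N2.N2=(alive,v0) N2.N3=(alive,v0)
Op 4: N2 marks N1=alive -> (alive,v1)
Op 5: gossip N2<->N1 -> N2.N0=(alive,v0) N2.N1=(alive,v1) N2.N2=(alive,v0) N2.N3=(alive,v0) | N1.N0=(alive,v0) N1.N1=(alive,v1) N1.N2=(alive,v0) N1.N3=(alive,v0)
Op 6: gossip N1<->N0 -> N1.N0=(alive,v0) N1.N1=(alive,v1) N1.N2=(alive,v0) N1.N3=(alive,v0) | N0.N0=(alive,v0) N0.N1=(alive,v1) N0.N2=(alive,v0) N0.N3=(alive,v0)
Op 7: gossip N0<->N1 -> N0.N0=(alive,v0) N0.N1=(alive,v1) N0.N2=(alive,v0) N0.N3=(alive,v0) | N1.N0=(alive,v0) N1.N1=(alive,v1) N1.N2=(alive,v0) N1.N3=(alive,v0)
Op 8: gossip N3<->N2 -> N3.N0=(alive,v0) N3.N1=(dead,v1) N3.N2=(alive,v0) N3.N3=(alive,v0) | N2.N0=(alive,v0) N2.N1=(alive,v1) N2.N2=(alive,v0) N2.N3=(alive,v0)
Op 9: gossip N1<->N0 -> N1.N0=(alive,v0) N1.N1=(alive,v1) N1.N2=(alive,v0) N1.N3=(alive,v0) | N0.N0=(alive,v0) N0.N1=(alive,v1) N0.N2=(alive,v0) N0.N3=(alive,v0)
Op 10: gossip N0<->N2 -> N0.N0=(alive,v0) N0.N1=(alive,v1) N0.N2=(alive,v0) N0.N3=(alive,v0) | N2.N0=(alive,v0) N2.N1=(alive,v1) N2.N2=(alive,v0) N2.N3=(alive,v0)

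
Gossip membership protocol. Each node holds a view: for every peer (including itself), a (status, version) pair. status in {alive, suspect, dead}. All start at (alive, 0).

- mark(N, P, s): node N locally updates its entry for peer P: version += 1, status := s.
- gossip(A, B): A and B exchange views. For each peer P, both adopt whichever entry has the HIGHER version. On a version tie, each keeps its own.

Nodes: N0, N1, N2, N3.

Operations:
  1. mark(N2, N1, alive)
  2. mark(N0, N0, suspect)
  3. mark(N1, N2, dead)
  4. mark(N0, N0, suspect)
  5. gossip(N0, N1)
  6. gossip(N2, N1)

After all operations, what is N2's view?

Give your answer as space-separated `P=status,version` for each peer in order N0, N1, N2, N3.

Answer: N0=suspect,2 N1=alive,1 N2=dead,1 N3=alive,0

Derivation:
Op 1: N2 marks N1=alive -> (alive,v1)
Op 2: N0 marks N0=suspect -> (suspect,v1)
Op 3: N1 marks N2=dead -> (dead,v1)
Op 4: N0 marks N0=suspect -> (suspect,v2)
Op 5: gossip N0<->N1 -> N0.N0=(suspect,v2) N0.N1=(alive,v0) N0.N2=(dead,v1) N0.N3=(alive,v0) | N1.N0=(suspect,v2) N1.N1=(alive,v0) N1.N2=(dead,v1) N1.N3=(alive,v0)
Op 6: gossip N2<->N1 -> N2.N0=(suspect,v2) N2.N1=(alive,v1) N2.N2=(dead,v1) N2.N3=(alive,v0) | N1.N0=(suspect,v2) N1.N1=(alive,v1) N1.N2=(dead,v1) N1.N3=(alive,v0)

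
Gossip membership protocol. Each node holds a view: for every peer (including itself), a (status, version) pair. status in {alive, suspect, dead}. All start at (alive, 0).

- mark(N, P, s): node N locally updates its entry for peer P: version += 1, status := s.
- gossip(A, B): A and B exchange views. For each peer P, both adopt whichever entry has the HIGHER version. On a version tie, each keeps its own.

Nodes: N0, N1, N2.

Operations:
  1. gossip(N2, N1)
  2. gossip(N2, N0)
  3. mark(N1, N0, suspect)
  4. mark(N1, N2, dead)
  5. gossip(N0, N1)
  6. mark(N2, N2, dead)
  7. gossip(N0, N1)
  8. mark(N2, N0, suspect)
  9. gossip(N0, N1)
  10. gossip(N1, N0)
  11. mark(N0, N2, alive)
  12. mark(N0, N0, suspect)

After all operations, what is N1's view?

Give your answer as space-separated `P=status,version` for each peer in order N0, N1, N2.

Answer: N0=suspect,1 N1=alive,0 N2=dead,1

Derivation:
Op 1: gossip N2<->N1 -> N2.N0=(alive,v0) N2.N1=(alive,v0) N2.N2=(alive,v0) | N1.N0=(alive,v0) N1.N1=(alive,v0) N1.N2=(alive,v0)
Op 2: gossip N2<->N0 -> N2.N0=(alive,v0) N2.N1=(alive,v0) N2.N2=(alive,v0) | N0.N0=(alive,v0) N0.N1=(alive,v0) N0.N2=(alive,v0)
Op 3: N1 marks N0=suspect -> (suspect,v1)
Op 4: N1 marks N2=dead -> (dead,v1)
Op 5: gossip N0<->N1 -> N0.N0=(suspect,v1) N0.N1=(alive,v0) N0.N2=(dead,v1) | N1.N0=(suspect,v1) N1.N1=(alive,v0) N1.N2=(dead,v1)
Op 6: N2 marks N2=dead -> (dead,v1)
Op 7: gossip N0<->N1 -> N0.N0=(suspect,v1) N0.N1=(alive,v0) N0.N2=(dead,v1) | N1.N0=(suspect,v1) N1.N1=(alive,v0) N1.N2=(dead,v1)
Op 8: N2 marks N0=suspect -> (suspect,v1)
Op 9: gossip N0<->N1 -> N0.N0=(suspect,v1) N0.N1=(alive,v0) N0.N2=(dead,v1) | N1.N0=(suspect,v1) N1.N1=(alive,v0) N1.N2=(dead,v1)
Op 10: gossip N1<->N0 -> N1.N0=(suspect,v1) N1.N1=(alive,v0) N1.N2=(dead,v1) | N0.N0=(suspect,v1) N0.N1=(alive,v0) N0.N2=(dead,v1)
Op 11: N0 marks N2=alive -> (alive,v2)
Op 12: N0 marks N0=suspect -> (suspect,v2)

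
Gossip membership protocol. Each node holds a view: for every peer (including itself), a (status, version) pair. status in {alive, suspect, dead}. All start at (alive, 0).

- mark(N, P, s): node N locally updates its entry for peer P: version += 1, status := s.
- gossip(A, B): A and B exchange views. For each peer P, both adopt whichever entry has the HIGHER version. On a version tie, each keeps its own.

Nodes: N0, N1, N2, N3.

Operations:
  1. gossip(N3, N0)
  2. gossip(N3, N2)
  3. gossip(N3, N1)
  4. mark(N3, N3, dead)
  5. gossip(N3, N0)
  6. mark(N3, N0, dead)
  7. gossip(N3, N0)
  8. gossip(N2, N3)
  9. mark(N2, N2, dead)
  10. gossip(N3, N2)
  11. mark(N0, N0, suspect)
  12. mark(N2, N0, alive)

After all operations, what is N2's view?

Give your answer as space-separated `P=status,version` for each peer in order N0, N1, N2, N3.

Answer: N0=alive,2 N1=alive,0 N2=dead,1 N3=dead,1

Derivation:
Op 1: gossip N3<->N0 -> N3.N0=(alive,v0) N3.N1=(alive,v0) N3.N2=(alive,v0) N3.N3=(alive,v0) | N0.N0=(alive,v0) N0.N1=(alive,v0) N0.N2=(alive,v0) N0.N3=(alive,v0)
Op 2: gossip N3<->N2 -> N3.N0=(alive,v0) N3.N1=(alive,v0) N3.N2=(alive,v0) N3.N3=(alive,v0) | N2.N0=(alive,v0) N2.N1=(alive,v0) N2.N2=(alive,v0) N2.N3=(alive,v0)
Op 3: gossip N3<->N1 -> N3.N0=(alive,v0) N3.N1=(alive,v0) N3.N2=(alive,v0) N3.N3=(alive,v0) | N1.N0=(alive,v0) N1.N1=(alive,v0) N1.N2=(alive,v0) N1.N3=(alive,v0)
Op 4: N3 marks N3=dead -> (dead,v1)
Op 5: gossip N3<->N0 -> N3.N0=(alive,v0) N3.N1=(alive,v0) N3.N2=(alive,v0) N3.N3=(dead,v1) | N0.N0=(alive,v0) N0.N1=(alive,v0) N0.N2=(alive,v0) N0.N3=(dead,v1)
Op 6: N3 marks N0=dead -> (dead,v1)
Op 7: gossip N3<->N0 -> N3.N0=(dead,v1) N3.N1=(alive,v0) N3.N2=(alive,v0) N3.N3=(dead,v1) | N0.N0=(dead,v1) N0.N1=(alive,v0) N0.N2=(alive,v0) N0.N3=(dead,v1)
Op 8: gossip N2<->N3 -> N2.N0=(dead,v1) N2.N1=(alive,v0) N2.N2=(alive,v0) N2.N3=(dead,v1) | N3.N0=(dead,v1) N3.N1=(alive,v0) N3.N2=(alive,v0) N3.N3=(dead,v1)
Op 9: N2 marks N2=dead -> (dead,v1)
Op 10: gossip N3<->N2 -> N3.N0=(dead,v1) N3.N1=(alive,v0) N3.N2=(dead,v1) N3.N3=(dead,v1) | N2.N0=(dead,v1) N2.N1=(alive,v0) N2.N2=(dead,v1) N2.N3=(dead,v1)
Op 11: N0 marks N0=suspect -> (suspect,v2)
Op 12: N2 marks N0=alive -> (alive,v2)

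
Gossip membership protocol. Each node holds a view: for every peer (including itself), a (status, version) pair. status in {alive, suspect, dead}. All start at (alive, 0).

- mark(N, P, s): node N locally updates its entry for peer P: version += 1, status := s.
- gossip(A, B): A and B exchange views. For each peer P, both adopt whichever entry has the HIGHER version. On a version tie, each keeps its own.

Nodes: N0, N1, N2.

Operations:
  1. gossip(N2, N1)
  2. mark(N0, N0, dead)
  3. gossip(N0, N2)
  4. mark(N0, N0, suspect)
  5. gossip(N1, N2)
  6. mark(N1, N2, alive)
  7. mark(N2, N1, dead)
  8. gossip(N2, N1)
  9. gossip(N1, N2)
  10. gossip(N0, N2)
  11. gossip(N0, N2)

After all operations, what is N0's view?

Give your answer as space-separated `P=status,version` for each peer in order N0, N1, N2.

Op 1: gossip N2<->N1 -> N2.N0=(alive,v0) N2.N1=(alive,v0) N2.N2=(alive,v0) | N1.N0=(alive,v0) N1.N1=(alive,v0) N1.N2=(alive,v0)
Op 2: N0 marks N0=dead -> (dead,v1)
Op 3: gossip N0<->N2 -> N0.N0=(dead,v1) N0.N1=(alive,v0) N0.N2=(alive,v0) | N2.N0=(dead,v1) N2.N1=(alive,v0) N2.N2=(alive,v0)
Op 4: N0 marks N0=suspect -> (suspect,v2)
Op 5: gossip N1<->N2 -> N1.N0=(dead,v1) N1.N1=(alive,v0) N1.N2=(alive,v0) | N2.N0=(dead,v1) N2.N1=(alive,v0) N2.N2=(alive,v0)
Op 6: N1 marks N2=alive -> (alive,v1)
Op 7: N2 marks N1=dead -> (dead,v1)
Op 8: gossip N2<->N1 -> N2.N0=(dead,v1) N2.N1=(dead,v1) N2.N2=(alive,v1) | N1.N0=(dead,v1) N1.N1=(dead,v1) N1.N2=(alive,v1)
Op 9: gossip N1<->N2 -> N1.N0=(dead,v1) N1.N1=(dead,v1) N1.N2=(alive,v1) | N2.N0=(dead,v1) N2.N1=(dead,v1) N2.N2=(alive,v1)
Op 10: gossip N0<->N2 -> N0.N0=(suspect,v2) N0.N1=(dead,v1) N0.N2=(alive,v1) | N2.N0=(suspect,v2) N2.N1=(dead,v1) N2.N2=(alive,v1)
Op 11: gossip N0<->N2 -> N0.N0=(suspect,v2) N0.N1=(dead,v1) N0.N2=(alive,v1) | N2.N0=(suspect,v2) N2.N1=(dead,v1) N2.N2=(alive,v1)

Answer: N0=suspect,2 N1=dead,1 N2=alive,1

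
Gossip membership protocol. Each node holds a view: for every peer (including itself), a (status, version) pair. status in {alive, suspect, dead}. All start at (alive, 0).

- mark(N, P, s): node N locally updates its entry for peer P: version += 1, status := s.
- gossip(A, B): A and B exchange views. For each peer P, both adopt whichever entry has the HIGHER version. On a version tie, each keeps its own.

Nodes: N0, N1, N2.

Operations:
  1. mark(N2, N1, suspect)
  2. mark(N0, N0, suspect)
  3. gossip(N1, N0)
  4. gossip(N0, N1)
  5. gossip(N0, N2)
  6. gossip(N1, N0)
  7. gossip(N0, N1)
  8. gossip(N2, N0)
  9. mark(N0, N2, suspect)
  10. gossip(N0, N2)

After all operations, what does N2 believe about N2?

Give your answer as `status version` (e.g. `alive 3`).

Op 1: N2 marks N1=suspect -> (suspect,v1)
Op 2: N0 marks N0=suspect -> (suspect,v1)
Op 3: gossip N1<->N0 -> N1.N0=(suspect,v1) N1.N1=(alive,v0) N1.N2=(alive,v0) | N0.N0=(suspect,v1) N0.N1=(alive,v0) N0.N2=(alive,v0)
Op 4: gossip N0<->N1 -> N0.N0=(suspect,v1) N0.N1=(alive,v0) N0.N2=(alive,v0) | N1.N0=(suspect,v1) N1.N1=(alive,v0) N1.N2=(alive,v0)
Op 5: gossip N0<->N2 -> N0.N0=(suspect,v1) N0.N1=(suspect,v1) N0.N2=(alive,v0) | N2.N0=(suspect,v1) N2.N1=(suspect,v1) N2.N2=(alive,v0)
Op 6: gossip N1<->N0 -> N1.N0=(suspect,v1) N1.N1=(suspect,v1) N1.N2=(alive,v0) | N0.N0=(suspect,v1) N0.N1=(suspect,v1) N0.N2=(alive,v0)
Op 7: gossip N0<->N1 -> N0.N0=(suspect,v1) N0.N1=(suspect,v1) N0.N2=(alive,v0) | N1.N0=(suspect,v1) N1.N1=(suspect,v1) N1.N2=(alive,v0)
Op 8: gossip N2<->N0 -> N2.N0=(suspect,v1) N2.N1=(suspect,v1) N2.N2=(alive,v0) | N0.N0=(suspect,v1) N0.N1=(suspect,v1) N0.N2=(alive,v0)
Op 9: N0 marks N2=suspect -> (suspect,v1)
Op 10: gossip N0<->N2 -> N0.N0=(suspect,v1) N0.N1=(suspect,v1) N0.N2=(suspect,v1) | N2.N0=(suspect,v1) N2.N1=(suspect,v1) N2.N2=(suspect,v1)

Answer: suspect 1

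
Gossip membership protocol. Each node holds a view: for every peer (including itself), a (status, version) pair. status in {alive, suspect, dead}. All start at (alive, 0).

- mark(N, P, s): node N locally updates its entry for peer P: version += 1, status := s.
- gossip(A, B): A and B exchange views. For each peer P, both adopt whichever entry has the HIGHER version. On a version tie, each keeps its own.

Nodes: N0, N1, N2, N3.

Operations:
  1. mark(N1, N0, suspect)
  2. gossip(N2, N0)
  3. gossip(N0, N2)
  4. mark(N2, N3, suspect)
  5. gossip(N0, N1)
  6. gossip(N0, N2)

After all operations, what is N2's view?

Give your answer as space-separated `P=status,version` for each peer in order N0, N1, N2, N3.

Op 1: N1 marks N0=suspect -> (suspect,v1)
Op 2: gossip N2<->N0 -> N2.N0=(alive,v0) N2.N1=(alive,v0) N2.N2=(alive,v0) N2.N3=(alive,v0) | N0.N0=(alive,v0) N0.N1=(alive,v0) N0.N2=(alive,v0) N0.N3=(alive,v0)
Op 3: gossip N0<->N2 -> N0.N0=(alive,v0) N0.N1=(alive,v0) N0.N2=(alive,v0) N0.N3=(alive,v0) | N2.N0=(alive,v0) N2.N1=(alive,v0) N2.N2=(alive,v0) N2.N3=(alive,v0)
Op 4: N2 marks N3=suspect -> (suspect,v1)
Op 5: gossip N0<->N1 -> N0.N0=(suspect,v1) N0.N1=(alive,v0) N0.N2=(alive,v0) N0.N3=(alive,v0) | N1.N0=(suspect,v1) N1.N1=(alive,v0) N1.N2=(alive,v0) N1.N3=(alive,v0)
Op 6: gossip N0<->N2 -> N0.N0=(suspect,v1) N0.N1=(alive,v0) N0.N2=(alive,v0) N0.N3=(suspect,v1) | N2.N0=(suspect,v1) N2.N1=(alive,v0) N2.N2=(alive,v0) N2.N3=(suspect,v1)

Answer: N0=suspect,1 N1=alive,0 N2=alive,0 N3=suspect,1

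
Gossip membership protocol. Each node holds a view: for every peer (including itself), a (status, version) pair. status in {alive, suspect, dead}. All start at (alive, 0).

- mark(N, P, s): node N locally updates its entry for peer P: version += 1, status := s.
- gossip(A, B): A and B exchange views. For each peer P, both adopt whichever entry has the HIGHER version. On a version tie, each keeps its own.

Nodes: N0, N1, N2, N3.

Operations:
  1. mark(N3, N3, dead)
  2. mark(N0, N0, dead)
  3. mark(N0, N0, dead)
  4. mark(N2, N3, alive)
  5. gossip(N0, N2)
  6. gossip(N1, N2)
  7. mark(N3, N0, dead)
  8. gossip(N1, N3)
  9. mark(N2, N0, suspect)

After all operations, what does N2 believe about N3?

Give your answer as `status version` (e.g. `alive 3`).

Op 1: N3 marks N3=dead -> (dead,v1)
Op 2: N0 marks N0=dead -> (dead,v1)
Op 3: N0 marks N0=dead -> (dead,v2)
Op 4: N2 marks N3=alive -> (alive,v1)
Op 5: gossip N0<->N2 -> N0.N0=(dead,v2) N0.N1=(alive,v0) N0.N2=(alive,v0) N0.N3=(alive,v1) | N2.N0=(dead,v2) N2.N1=(alive,v0) N2.N2=(alive,v0) N2.N3=(alive,v1)
Op 6: gossip N1<->N2 -> N1.N0=(dead,v2) N1.N1=(alive,v0) N1.N2=(alive,v0) N1.N3=(alive,v1) | N2.N0=(dead,v2) N2.N1=(alive,v0) N2.N2=(alive,v0) N2.N3=(alive,v1)
Op 7: N3 marks N0=dead -> (dead,v1)
Op 8: gossip N1<->N3 -> N1.N0=(dead,v2) N1.N1=(alive,v0) N1.N2=(alive,v0) N1.N3=(alive,v1) | N3.N0=(dead,v2) N3.N1=(alive,v0) N3.N2=(alive,v0) N3.N3=(dead,v1)
Op 9: N2 marks N0=suspect -> (suspect,v3)

Answer: alive 1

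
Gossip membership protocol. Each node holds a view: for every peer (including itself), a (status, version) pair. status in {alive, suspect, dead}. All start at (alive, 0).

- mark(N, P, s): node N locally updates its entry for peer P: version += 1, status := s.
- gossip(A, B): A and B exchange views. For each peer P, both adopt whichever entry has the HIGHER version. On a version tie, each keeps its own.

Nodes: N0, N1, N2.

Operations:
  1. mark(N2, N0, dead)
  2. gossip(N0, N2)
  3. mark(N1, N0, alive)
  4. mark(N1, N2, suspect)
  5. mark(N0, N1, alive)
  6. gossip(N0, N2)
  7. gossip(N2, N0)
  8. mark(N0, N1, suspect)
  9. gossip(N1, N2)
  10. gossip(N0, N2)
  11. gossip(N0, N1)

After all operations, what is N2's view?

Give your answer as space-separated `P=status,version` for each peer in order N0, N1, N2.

Op 1: N2 marks N0=dead -> (dead,v1)
Op 2: gossip N0<->N2 -> N0.N0=(dead,v1) N0.N1=(alive,v0) N0.N2=(alive,v0) | N2.N0=(dead,v1) N2.N1=(alive,v0) N2.N2=(alive,v0)
Op 3: N1 marks N0=alive -> (alive,v1)
Op 4: N1 marks N2=suspect -> (suspect,v1)
Op 5: N0 marks N1=alive -> (alive,v1)
Op 6: gossip N0<->N2 -> N0.N0=(dead,v1) N0.N1=(alive,v1) N0.N2=(alive,v0) | N2.N0=(dead,v1) N2.N1=(alive,v1) N2.N2=(alive,v0)
Op 7: gossip N2<->N0 -> N2.N0=(dead,v1) N2.N1=(alive,v1) N2.N2=(alive,v0) | N0.N0=(dead,v1) N0.N1=(alive,v1) N0.N2=(alive,v0)
Op 8: N0 marks N1=suspect -> (suspect,v2)
Op 9: gossip N1<->N2 -> N1.N0=(alive,v1) N1.N1=(alive,v1) N1.N2=(suspect,v1) | N2.N0=(dead,v1) N2.N1=(alive,v1) N2.N2=(suspect,v1)
Op 10: gossip N0<->N2 -> N0.N0=(dead,v1) N0.N1=(suspect,v2) N0.N2=(suspect,v1) | N2.N0=(dead,v1) N2.N1=(suspect,v2) N2.N2=(suspect,v1)
Op 11: gossip N0<->N1 -> N0.N0=(dead,v1) N0.N1=(suspect,v2) N0.N2=(suspect,v1) | N1.N0=(alive,v1) N1.N1=(suspect,v2) N1.N2=(suspect,v1)

Answer: N0=dead,1 N1=suspect,2 N2=suspect,1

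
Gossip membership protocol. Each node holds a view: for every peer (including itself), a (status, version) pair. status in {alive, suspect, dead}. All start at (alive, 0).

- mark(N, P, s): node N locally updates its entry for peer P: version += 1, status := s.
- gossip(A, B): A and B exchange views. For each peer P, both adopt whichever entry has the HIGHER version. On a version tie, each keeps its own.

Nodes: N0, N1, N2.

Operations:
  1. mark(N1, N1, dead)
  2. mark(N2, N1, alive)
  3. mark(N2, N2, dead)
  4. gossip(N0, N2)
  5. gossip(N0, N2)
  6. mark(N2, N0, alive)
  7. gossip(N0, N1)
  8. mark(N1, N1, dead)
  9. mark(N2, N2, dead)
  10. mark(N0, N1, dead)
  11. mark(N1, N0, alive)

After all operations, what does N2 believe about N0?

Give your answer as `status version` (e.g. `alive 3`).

Op 1: N1 marks N1=dead -> (dead,v1)
Op 2: N2 marks N1=alive -> (alive,v1)
Op 3: N2 marks N2=dead -> (dead,v1)
Op 4: gossip N0<->N2 -> N0.N0=(alive,v0) N0.N1=(alive,v1) N0.N2=(dead,v1) | N2.N0=(alive,v0) N2.N1=(alive,v1) N2.N2=(dead,v1)
Op 5: gossip N0<->N2 -> N0.N0=(alive,v0) N0.N1=(alive,v1) N0.N2=(dead,v1) | N2.N0=(alive,v0) N2.N1=(alive,v1) N2.N2=(dead,v1)
Op 6: N2 marks N0=alive -> (alive,v1)
Op 7: gossip N0<->N1 -> N0.N0=(alive,v0) N0.N1=(alive,v1) N0.N2=(dead,v1) | N1.N0=(alive,v0) N1.N1=(dead,v1) N1.N2=(dead,v1)
Op 8: N1 marks N1=dead -> (dead,v2)
Op 9: N2 marks N2=dead -> (dead,v2)
Op 10: N0 marks N1=dead -> (dead,v2)
Op 11: N1 marks N0=alive -> (alive,v1)

Answer: alive 1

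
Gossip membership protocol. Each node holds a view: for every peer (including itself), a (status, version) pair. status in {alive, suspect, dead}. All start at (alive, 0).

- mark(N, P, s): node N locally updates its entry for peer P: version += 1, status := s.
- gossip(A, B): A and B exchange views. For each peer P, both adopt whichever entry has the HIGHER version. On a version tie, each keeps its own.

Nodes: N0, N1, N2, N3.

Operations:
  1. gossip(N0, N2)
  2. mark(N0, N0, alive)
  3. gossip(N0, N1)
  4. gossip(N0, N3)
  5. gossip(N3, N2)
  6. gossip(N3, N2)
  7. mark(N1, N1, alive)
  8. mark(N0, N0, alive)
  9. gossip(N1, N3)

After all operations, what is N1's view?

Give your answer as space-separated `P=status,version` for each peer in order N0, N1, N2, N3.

Answer: N0=alive,1 N1=alive,1 N2=alive,0 N3=alive,0

Derivation:
Op 1: gossip N0<->N2 -> N0.N0=(alive,v0) N0.N1=(alive,v0) N0.N2=(alive,v0) N0.N3=(alive,v0) | N2.N0=(alive,v0) N2.N1=(alive,v0) N2.N2=(alive,v0) N2.N3=(alive,v0)
Op 2: N0 marks N0=alive -> (alive,v1)
Op 3: gossip N0<->N1 -> N0.N0=(alive,v1) N0.N1=(alive,v0) N0.N2=(alive,v0) N0.N3=(alive,v0) | N1.N0=(alive,v1) N1.N1=(alive,v0) N1.N2=(alive,v0) N1.N3=(alive,v0)
Op 4: gossip N0<->N3 -> N0.N0=(alive,v1) N0.N1=(alive,v0) N0.N2=(alive,v0) N0.N3=(alive,v0) | N3.N0=(alive,v1) N3.N1=(alive,v0) N3.N2=(alive,v0) N3.N3=(alive,v0)
Op 5: gossip N3<->N2 -> N3.N0=(alive,v1) N3.N1=(alive,v0) N3.N2=(alive,v0) N3.N3=(alive,v0) | N2.N0=(alive,v1) N2.N1=(alive,v0) N2.N2=(alive,v0) N2.N3=(alive,v0)
Op 6: gossip N3<->N2 -> N3.N0=(alive,v1) N3.N1=(alive,v0) N3.N2=(alive,v0) N3.N3=(alive,v0) | N2.N0=(alive,v1) N2.N1=(alive,v0) N2.N2=(alive,v0) N2.N3=(alive,v0)
Op 7: N1 marks N1=alive -> (alive,v1)
Op 8: N0 marks N0=alive -> (alive,v2)
Op 9: gossip N1<->N3 -> N1.N0=(alive,v1) N1.N1=(alive,v1) N1.N2=(alive,v0) N1.N3=(alive,v0) | N3.N0=(alive,v1) N3.N1=(alive,v1) N3.N2=(alive,v0) N3.N3=(alive,v0)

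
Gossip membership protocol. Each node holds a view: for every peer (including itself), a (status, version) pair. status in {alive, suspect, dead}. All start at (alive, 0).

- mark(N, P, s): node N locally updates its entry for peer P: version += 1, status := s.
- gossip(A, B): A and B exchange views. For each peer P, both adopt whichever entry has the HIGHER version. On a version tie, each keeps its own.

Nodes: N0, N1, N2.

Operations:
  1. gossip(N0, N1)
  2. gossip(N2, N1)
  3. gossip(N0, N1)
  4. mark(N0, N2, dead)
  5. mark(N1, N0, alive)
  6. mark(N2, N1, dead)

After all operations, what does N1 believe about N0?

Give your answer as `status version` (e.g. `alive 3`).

Op 1: gossip N0<->N1 -> N0.N0=(alive,v0) N0.N1=(alive,v0) N0.N2=(alive,v0) | N1.N0=(alive,v0) N1.N1=(alive,v0) N1.N2=(alive,v0)
Op 2: gossip N2<->N1 -> N2.N0=(alive,v0) N2.N1=(alive,v0) N2.N2=(alive,v0) | N1.N0=(alive,v0) N1.N1=(alive,v0) N1.N2=(alive,v0)
Op 3: gossip N0<->N1 -> N0.N0=(alive,v0) N0.N1=(alive,v0) N0.N2=(alive,v0) | N1.N0=(alive,v0) N1.N1=(alive,v0) N1.N2=(alive,v0)
Op 4: N0 marks N2=dead -> (dead,v1)
Op 5: N1 marks N0=alive -> (alive,v1)
Op 6: N2 marks N1=dead -> (dead,v1)

Answer: alive 1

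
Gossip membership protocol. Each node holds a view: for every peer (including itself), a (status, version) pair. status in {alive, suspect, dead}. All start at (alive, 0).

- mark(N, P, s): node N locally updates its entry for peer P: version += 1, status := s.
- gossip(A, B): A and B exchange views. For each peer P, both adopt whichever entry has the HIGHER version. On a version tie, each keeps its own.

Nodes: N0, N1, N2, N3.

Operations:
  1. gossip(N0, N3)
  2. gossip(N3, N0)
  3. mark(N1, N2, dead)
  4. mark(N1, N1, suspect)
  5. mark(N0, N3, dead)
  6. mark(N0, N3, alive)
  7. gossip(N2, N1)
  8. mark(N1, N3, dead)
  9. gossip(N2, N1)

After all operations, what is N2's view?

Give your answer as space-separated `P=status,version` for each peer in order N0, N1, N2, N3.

Op 1: gossip N0<->N3 -> N0.N0=(alive,v0) N0.N1=(alive,v0) N0.N2=(alive,v0) N0.N3=(alive,v0) | N3.N0=(alive,v0) N3.N1=(alive,v0) N3.N2=(alive,v0) N3.N3=(alive,v0)
Op 2: gossip N3<->N0 -> N3.N0=(alive,v0) N3.N1=(alive,v0) N3.N2=(alive,v0) N3.N3=(alive,v0) | N0.N0=(alive,v0) N0.N1=(alive,v0) N0.N2=(alive,v0) N0.N3=(alive,v0)
Op 3: N1 marks N2=dead -> (dead,v1)
Op 4: N1 marks N1=suspect -> (suspect,v1)
Op 5: N0 marks N3=dead -> (dead,v1)
Op 6: N0 marks N3=alive -> (alive,v2)
Op 7: gossip N2<->N1 -> N2.N0=(alive,v0) N2.N1=(suspect,v1) N2.N2=(dead,v1) N2.N3=(alive,v0) | N1.N0=(alive,v0) N1.N1=(suspect,v1) N1.N2=(dead,v1) N1.N3=(alive,v0)
Op 8: N1 marks N3=dead -> (dead,v1)
Op 9: gossip N2<->N1 -> N2.N0=(alive,v0) N2.N1=(suspect,v1) N2.N2=(dead,v1) N2.N3=(dead,v1) | N1.N0=(alive,v0) N1.N1=(suspect,v1) N1.N2=(dead,v1) N1.N3=(dead,v1)

Answer: N0=alive,0 N1=suspect,1 N2=dead,1 N3=dead,1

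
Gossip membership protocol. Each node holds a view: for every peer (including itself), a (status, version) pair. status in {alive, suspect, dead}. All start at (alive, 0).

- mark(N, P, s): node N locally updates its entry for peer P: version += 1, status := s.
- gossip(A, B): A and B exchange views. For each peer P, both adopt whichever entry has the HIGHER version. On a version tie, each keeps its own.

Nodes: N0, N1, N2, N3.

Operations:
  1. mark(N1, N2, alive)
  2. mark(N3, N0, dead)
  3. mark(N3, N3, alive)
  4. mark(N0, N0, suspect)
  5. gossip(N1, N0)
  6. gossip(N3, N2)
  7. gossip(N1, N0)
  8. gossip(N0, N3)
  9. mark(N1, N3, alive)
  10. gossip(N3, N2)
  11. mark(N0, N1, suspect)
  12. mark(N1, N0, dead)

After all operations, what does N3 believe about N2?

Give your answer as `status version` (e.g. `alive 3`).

Answer: alive 1

Derivation:
Op 1: N1 marks N2=alive -> (alive,v1)
Op 2: N3 marks N0=dead -> (dead,v1)
Op 3: N3 marks N3=alive -> (alive,v1)
Op 4: N0 marks N0=suspect -> (suspect,v1)
Op 5: gossip N1<->N0 -> N1.N0=(suspect,v1) N1.N1=(alive,v0) N1.N2=(alive,v1) N1.N3=(alive,v0) | N0.N0=(suspect,v1) N0.N1=(alive,v0) N0.N2=(alive,v1) N0.N3=(alive,v0)
Op 6: gossip N3<->N2 -> N3.N0=(dead,v1) N3.N1=(alive,v0) N3.N2=(alive,v0) N3.N3=(alive,v1) | N2.N0=(dead,v1) N2.N1=(alive,v0) N2.N2=(alive,v0) N2.N3=(alive,v1)
Op 7: gossip N1<->N0 -> N1.N0=(suspect,v1) N1.N1=(alive,v0) N1.N2=(alive,v1) N1.N3=(alive,v0) | N0.N0=(suspect,v1) N0.N1=(alive,v0) N0.N2=(alive,v1) N0.N3=(alive,v0)
Op 8: gossip N0<->N3 -> N0.N0=(suspect,v1) N0.N1=(alive,v0) N0.N2=(alive,v1) N0.N3=(alive,v1) | N3.N0=(dead,v1) N3.N1=(alive,v0) N3.N2=(alive,v1) N3.N3=(alive,v1)
Op 9: N1 marks N3=alive -> (alive,v1)
Op 10: gossip N3<->N2 -> N3.N0=(dead,v1) N3.N1=(alive,v0) N3.N2=(alive,v1) N3.N3=(alive,v1) | N2.N0=(dead,v1) N2.N1=(alive,v0) N2.N2=(alive,v1) N2.N3=(alive,v1)
Op 11: N0 marks N1=suspect -> (suspect,v1)
Op 12: N1 marks N0=dead -> (dead,v2)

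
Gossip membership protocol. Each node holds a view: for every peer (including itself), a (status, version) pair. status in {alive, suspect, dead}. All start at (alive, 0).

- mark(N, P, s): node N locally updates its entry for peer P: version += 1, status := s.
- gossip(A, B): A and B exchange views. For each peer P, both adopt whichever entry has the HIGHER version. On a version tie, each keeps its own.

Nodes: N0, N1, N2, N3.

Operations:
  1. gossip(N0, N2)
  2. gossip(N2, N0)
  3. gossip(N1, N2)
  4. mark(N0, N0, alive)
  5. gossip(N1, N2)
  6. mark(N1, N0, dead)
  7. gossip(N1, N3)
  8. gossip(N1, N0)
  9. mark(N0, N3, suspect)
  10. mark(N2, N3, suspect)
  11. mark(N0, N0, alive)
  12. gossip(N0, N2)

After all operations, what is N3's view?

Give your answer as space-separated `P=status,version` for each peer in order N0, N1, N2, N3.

Op 1: gossip N0<->N2 -> N0.N0=(alive,v0) N0.N1=(alive,v0) N0.N2=(alive,v0) N0.N3=(alive,v0) | N2.N0=(alive,v0) N2.N1=(alive,v0) N2.N2=(alive,v0) N2.N3=(alive,v0)
Op 2: gossip N2<->N0 -> N2.N0=(alive,v0) N2.N1=(alive,v0) N2.N2=(alive,v0) N2.N3=(alive,v0) | N0.N0=(alive,v0) N0.N1=(alive,v0) N0.N2=(alive,v0) N0.N3=(alive,v0)
Op 3: gossip N1<->N2 -> N1.N0=(alive,v0) N1.N1=(alive,v0) N1.N2=(alive,v0) N1.N3=(alive,v0) | N2.N0=(alive,v0) N2.N1=(alive,v0) N2.N2=(alive,v0) N2.N3=(alive,v0)
Op 4: N0 marks N0=alive -> (alive,v1)
Op 5: gossip N1<->N2 -> N1.N0=(alive,v0) N1.N1=(alive,v0) N1.N2=(alive,v0) N1.N3=(alive,v0) | N2.N0=(alive,v0) N2.N1=(alive,v0) N2.N2=(alive,v0) N2.N3=(alive,v0)
Op 6: N1 marks N0=dead -> (dead,v1)
Op 7: gossip N1<->N3 -> N1.N0=(dead,v1) N1.N1=(alive,v0) N1.N2=(alive,v0) N1.N3=(alive,v0) | N3.N0=(dead,v1) N3.N1=(alive,v0) N3.N2=(alive,v0) N3.N3=(alive,v0)
Op 8: gossip N1<->N0 -> N1.N0=(dead,v1) N1.N1=(alive,v0) N1.N2=(alive,v0) N1.N3=(alive,v0) | N0.N0=(alive,v1) N0.N1=(alive,v0) N0.N2=(alive,v0) N0.N3=(alive,v0)
Op 9: N0 marks N3=suspect -> (suspect,v1)
Op 10: N2 marks N3=suspect -> (suspect,v1)
Op 11: N0 marks N0=alive -> (alive,v2)
Op 12: gossip N0<->N2 -> N0.N0=(alive,v2) N0.N1=(alive,v0) N0.N2=(alive,v0) N0.N3=(suspect,v1) | N2.N0=(alive,v2) N2.N1=(alive,v0) N2.N2=(alive,v0) N2.N3=(suspect,v1)

Answer: N0=dead,1 N1=alive,0 N2=alive,0 N3=alive,0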